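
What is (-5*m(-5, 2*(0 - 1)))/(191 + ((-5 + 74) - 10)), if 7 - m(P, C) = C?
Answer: -9/50 ≈ -0.18000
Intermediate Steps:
m(P, C) = 7 - C
(-5*m(-5, 2*(0 - 1)))/(191 + ((-5 + 74) - 10)) = (-5*(7 - 2*(0 - 1)))/(191 + ((-5 + 74) - 10)) = (-5*(7 - 2*(-1)))/(191 + (69 - 10)) = (-5*(7 - 1*(-2)))/(191 + 59) = -5*(7 + 2)/250 = -5*9*(1/250) = -45*1/250 = -9/50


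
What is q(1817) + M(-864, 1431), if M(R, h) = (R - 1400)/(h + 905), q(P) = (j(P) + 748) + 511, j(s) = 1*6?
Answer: 369097/292 ≈ 1264.0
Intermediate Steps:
j(s) = 6
q(P) = 1265 (q(P) = (6 + 748) + 511 = 754 + 511 = 1265)
M(R, h) = (-1400 + R)/(905 + h)
q(1817) + M(-864, 1431) = 1265 + (-1400 - 864)/(905 + 1431) = 1265 - 2264/2336 = 1265 + (1/2336)*(-2264) = 1265 - 283/292 = 369097/292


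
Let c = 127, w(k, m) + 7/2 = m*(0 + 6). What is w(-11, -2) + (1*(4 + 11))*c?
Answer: 3779/2 ≈ 1889.5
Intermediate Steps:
w(k, m) = -7/2 + 6*m (w(k, m) = -7/2 + m*(0 + 6) = -7/2 + m*6 = -7/2 + 6*m)
w(-11, -2) + (1*(4 + 11))*c = (-7/2 + 6*(-2)) + (1*(4 + 11))*127 = (-7/2 - 12) + (1*15)*127 = -31/2 + 15*127 = -31/2 + 1905 = 3779/2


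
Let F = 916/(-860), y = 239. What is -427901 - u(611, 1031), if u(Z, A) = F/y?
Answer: -21987692656/51385 ≈ -4.2790e+5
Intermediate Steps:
F = -229/215 (F = 916*(-1/860) = -229/215 ≈ -1.0651)
u(Z, A) = -229/51385 (u(Z, A) = -229/215/239 = -229/215*1/239 = -229/51385)
-427901 - u(611, 1031) = -427901 - 1*(-229/51385) = -427901 + 229/51385 = -21987692656/51385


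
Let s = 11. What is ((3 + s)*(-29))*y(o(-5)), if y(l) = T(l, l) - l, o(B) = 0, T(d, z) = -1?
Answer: 406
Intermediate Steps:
y(l) = -1 - l
((3 + s)*(-29))*y(o(-5)) = ((3 + 11)*(-29))*(-1 - 1*0) = (14*(-29))*(-1 + 0) = -406*(-1) = 406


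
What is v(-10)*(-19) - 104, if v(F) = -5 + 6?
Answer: -123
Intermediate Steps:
v(F) = 1
v(-10)*(-19) - 104 = 1*(-19) - 104 = -19 - 104 = -123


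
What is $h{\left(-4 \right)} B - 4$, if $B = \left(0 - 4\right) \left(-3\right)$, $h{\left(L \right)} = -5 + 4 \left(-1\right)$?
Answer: $-112$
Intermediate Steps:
$h{\left(L \right)} = -9$ ($h{\left(L \right)} = -5 - 4 = -9$)
$B = 12$ ($B = \left(-4\right) \left(-3\right) = 12$)
$h{\left(-4 \right)} B - 4 = \left(-9\right) 12 - 4 = -108 - 4 = -112$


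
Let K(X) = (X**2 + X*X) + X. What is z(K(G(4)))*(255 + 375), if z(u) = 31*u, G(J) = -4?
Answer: 546840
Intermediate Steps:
K(X) = X + 2*X**2 (K(X) = (X**2 + X**2) + X = 2*X**2 + X = X + 2*X**2)
z(K(G(4)))*(255 + 375) = (31*(-4*(1 + 2*(-4))))*(255 + 375) = (31*(-4*(1 - 8)))*630 = (31*(-4*(-7)))*630 = (31*28)*630 = 868*630 = 546840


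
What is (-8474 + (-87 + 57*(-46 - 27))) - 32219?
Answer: -44941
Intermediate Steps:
(-8474 + (-87 + 57*(-46 - 27))) - 32219 = (-8474 + (-87 + 57*(-73))) - 32219 = (-8474 + (-87 - 4161)) - 32219 = (-8474 - 4248) - 32219 = -12722 - 32219 = -44941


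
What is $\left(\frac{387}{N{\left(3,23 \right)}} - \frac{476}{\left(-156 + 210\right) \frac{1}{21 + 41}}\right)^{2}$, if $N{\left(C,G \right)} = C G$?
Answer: $\frac{112832169025}{385641} \approx 2.9258 \cdot 10^{5}$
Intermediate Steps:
$\left(\frac{387}{N{\left(3,23 \right)}} - \frac{476}{\left(-156 + 210\right) \frac{1}{21 + 41}}\right)^{2} = \left(\frac{387}{3 \cdot 23} - \frac{476}{\left(-156 + 210\right) \frac{1}{21 + 41}}\right)^{2} = \left(\frac{387}{69} - \frac{476}{54 \cdot \frac{1}{62}}\right)^{2} = \left(387 \cdot \frac{1}{69} - \frac{476}{54 \cdot \frac{1}{62}}\right)^{2} = \left(\frac{129}{23} - \frac{476}{\frac{27}{31}}\right)^{2} = \left(\frac{129}{23} - \frac{14756}{27}\right)^{2} = \left(- \frac{335905}{621}\right)^{2} = \frac{112832169025}{385641}$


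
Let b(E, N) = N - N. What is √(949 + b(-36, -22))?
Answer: √949 ≈ 30.806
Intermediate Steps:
b(E, N) = 0
√(949 + b(-36, -22)) = √(949 + 0) = √949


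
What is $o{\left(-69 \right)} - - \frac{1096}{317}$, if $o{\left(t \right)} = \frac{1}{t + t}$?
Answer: $\frac{150931}{43746} \approx 3.4502$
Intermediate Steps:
$o{\left(t \right)} = \frac{1}{2 t}$
$o{\left(-69 \right)} - - \frac{1096}{317} = \frac{1}{2 \left(-69\right)} - - \frac{1096}{317} = \frac{1}{2} \left(- \frac{1}{69}\right) - \left(-1096\right) \frac{1}{317} = - \frac{1}{138} - - \frac{1096}{317} = - \frac{1}{138} + \frac{1096}{317} = \frac{150931}{43746}$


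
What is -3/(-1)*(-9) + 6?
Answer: -21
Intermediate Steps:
-3/(-1)*(-9) + 6 = -3*(-1)*(-9) + 6 = 3*(-9) + 6 = -27 + 6 = -21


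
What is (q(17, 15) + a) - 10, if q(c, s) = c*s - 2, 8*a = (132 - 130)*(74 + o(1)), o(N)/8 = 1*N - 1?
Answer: 523/2 ≈ 261.50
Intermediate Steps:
o(N) = -8 + 8*N (o(N) = 8*(1*N - 1) = 8*(N - 1) = 8*(-1 + N) = -8 + 8*N)
a = 37/2 (a = ((132 - 130)*(74 + (-8 + 8*1)))/8 = (2*(74 + (-8 + 8)))/8 = (2*(74 + 0))/8 = (2*74)/8 = (⅛)*148 = 37/2 ≈ 18.500)
q(c, s) = -2 + c*s
(q(17, 15) + a) - 10 = ((-2 + 17*15) + 37/2) - 10 = ((-2 + 255) + 37/2) - 10 = (253 + 37/2) - 10 = 543/2 - 10 = 523/2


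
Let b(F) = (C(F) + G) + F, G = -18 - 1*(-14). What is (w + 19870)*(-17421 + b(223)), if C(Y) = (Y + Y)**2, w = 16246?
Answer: 6562782824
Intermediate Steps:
G = -4 (G = -18 + 14 = -4)
C(Y) = 4*Y**2 (C(Y) = (2*Y)**2 = 4*Y**2)
b(F) = -4 + F + 4*F**2 (b(F) = (4*F**2 - 4) + F = (-4 + 4*F**2) + F = -4 + F + 4*F**2)
(w + 19870)*(-17421 + b(223)) = (16246 + 19870)*(-17421 + (-4 + 223 + 4*223**2)) = 36116*(-17421 + (-4 + 223 + 4*49729)) = 36116*(-17421 + (-4 + 223 + 198916)) = 36116*(-17421 + 199135) = 36116*181714 = 6562782824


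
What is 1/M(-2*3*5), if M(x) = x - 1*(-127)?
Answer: 1/97 ≈ 0.010309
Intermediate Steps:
M(x) = 127 + x (M(x) = x + 127 = 127 + x)
1/M(-2*3*5) = 1/(127 - 2*3*5) = 1/(127 - 6*5) = 1/(127 - 30) = 1/97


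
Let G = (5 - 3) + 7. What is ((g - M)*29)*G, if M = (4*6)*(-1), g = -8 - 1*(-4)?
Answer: 5220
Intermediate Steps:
g = -4 (g = -8 + 4 = -4)
G = 9 (G = 2 + 7 = 9)
M = -24 (M = 24*(-1) = -24)
((g - M)*29)*G = ((-4 - 1*(-24))*29)*9 = ((-4 + 24)*29)*9 = (20*29)*9 = 580*9 = 5220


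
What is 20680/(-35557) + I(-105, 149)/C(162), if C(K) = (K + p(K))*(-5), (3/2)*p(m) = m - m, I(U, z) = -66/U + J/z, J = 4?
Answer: -43738477913/75099050775 ≈ -0.58241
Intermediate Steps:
I(U, z) = -66/U + 4/z
p(m) = 0 (p(m) = 2*(m - m)/3 = (⅔)*0 = 0)
C(K) = -5*K (C(K) = (K + 0)*(-5) = K*(-5) = -5*K)
20680/(-35557) + I(-105, 149)/C(162) = 20680/(-35557) + (-66/(-105) + 4/149)/((-5*162)) = 20680*(-1/35557) + (-66*(-1/105) + 4*(1/149))/(-810) = -20680/35557 + (22/35 + 4/149)*(-1/810) = -20680/35557 + (3418/5215)*(-1/810) = -20680/35557 - 1709/2112075 = -43738477913/75099050775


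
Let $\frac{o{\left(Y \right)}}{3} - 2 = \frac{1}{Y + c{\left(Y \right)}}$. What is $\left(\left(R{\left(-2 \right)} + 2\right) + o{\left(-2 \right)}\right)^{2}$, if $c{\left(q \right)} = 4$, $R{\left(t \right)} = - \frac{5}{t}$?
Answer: $144$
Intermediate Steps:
$o{\left(Y \right)} = 6 + \frac{3}{4 + Y}$ ($o{\left(Y \right)} = 6 + \frac{3}{Y + 4} = 6 + \frac{3}{4 + Y}$)
$\left(\left(R{\left(-2 \right)} + 2\right) + o{\left(-2 \right)}\right)^{2} = \left(\left(- \frac{5}{-2} + 2\right) + \frac{3 \left(9 + 2 \left(-2\right)\right)}{4 - 2}\right)^{2} = \left(\left(\left(-5\right) \left(- \frac{1}{2}\right) + 2\right) + \frac{3 \left(9 - 4\right)}{2}\right)^{2} = \left(\left(\frac{5}{2} + 2\right) + 3 \cdot \frac{1}{2} \cdot 5\right)^{2} = \left(\frac{9}{2} + \frac{15}{2}\right)^{2} = 12^{2} = 144$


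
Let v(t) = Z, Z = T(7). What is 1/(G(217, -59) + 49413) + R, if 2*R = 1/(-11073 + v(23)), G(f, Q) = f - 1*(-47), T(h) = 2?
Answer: -27535/1099948134 ≈ -2.5033e-5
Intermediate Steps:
G(f, Q) = 47 + f (G(f, Q) = f + 47 = 47 + f)
Z = 2
v(t) = 2
R = -1/22142 (R = 1/(2*(-11073 + 2)) = (½)/(-11071) = (½)*(-1/11071) = -1/22142 ≈ -4.5163e-5)
1/(G(217, -59) + 49413) + R = 1/((47 + 217) + 49413) - 1/22142 = 1/(264 + 49413) - 1/22142 = 1/49677 - 1/22142 = -27535/1099948134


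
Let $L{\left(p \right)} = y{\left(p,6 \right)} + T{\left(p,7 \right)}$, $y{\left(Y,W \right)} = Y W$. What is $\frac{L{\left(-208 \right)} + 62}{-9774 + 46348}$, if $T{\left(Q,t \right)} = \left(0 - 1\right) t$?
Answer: $- \frac{1193}{36574} \approx -0.032619$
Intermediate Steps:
$y{\left(Y,W \right)} = W Y$
$T{\left(Q,t \right)} = - t$
$L{\left(p \right)} = -7 + 6 p$ ($L{\left(p \right)} = 6 p - 7 = -7 + 6 p$)
$\frac{L{\left(-208 \right)} + 62}{-9774 + 46348} = \frac{\left(-7 + 6 \left(-208\right)\right) + 62}{-9774 + 46348} = \frac{\left(-7 - 1248\right) + 62}{36574} = \left(-1255 + 62\right) \frac{1}{36574} = \left(-1193\right) \frac{1}{36574} = - \frac{1193}{36574}$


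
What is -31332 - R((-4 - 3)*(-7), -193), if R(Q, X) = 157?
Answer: -31489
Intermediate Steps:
-31332 - R((-4 - 3)*(-7), -193) = -31332 - 1*157 = -31332 - 157 = -31489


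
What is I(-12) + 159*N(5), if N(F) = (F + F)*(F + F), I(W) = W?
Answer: 15888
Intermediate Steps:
N(F) = 4*F² (N(F) = (2*F)*(2*F) = 4*F²)
I(-12) + 159*N(5) = -12 + 159*(4*5²) = -12 + 159*(4*25) = -12 + 159*100 = -12 + 15900 = 15888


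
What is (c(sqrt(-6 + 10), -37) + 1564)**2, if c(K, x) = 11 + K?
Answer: 2486929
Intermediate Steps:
(c(sqrt(-6 + 10), -37) + 1564)**2 = ((11 + sqrt(-6 + 10)) + 1564)**2 = ((11 + sqrt(4)) + 1564)**2 = ((11 + 2) + 1564)**2 = (13 + 1564)**2 = 1577**2 = 2486929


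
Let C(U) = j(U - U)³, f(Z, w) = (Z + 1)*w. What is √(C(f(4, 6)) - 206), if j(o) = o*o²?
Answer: I*√206 ≈ 14.353*I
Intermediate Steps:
j(o) = o³
f(Z, w) = w*(1 + Z) (f(Z, w) = (1 + Z)*w = w*(1 + Z))
C(U) = 0 (C(U) = ((U - U)³)³ = (0³)³ = 0³ = 0)
√(C(f(4, 6)) - 206) = √(0 - 206) = √(-206) = I*√206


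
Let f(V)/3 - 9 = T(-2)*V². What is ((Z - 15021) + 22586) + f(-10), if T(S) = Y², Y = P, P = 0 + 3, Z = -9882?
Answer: 410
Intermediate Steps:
P = 3
Y = 3
T(S) = 9 (T(S) = 3² = 9)
f(V) = 27 + 27*V² (f(V) = 27 + 3*(9*V²) = 27 + 27*V²)
((Z - 15021) + 22586) + f(-10) = ((-9882 - 15021) + 22586) + (27 + 27*(-10)²) = (-24903 + 22586) + (27 + 27*100) = -2317 + (27 + 2700) = -2317 + 2727 = 410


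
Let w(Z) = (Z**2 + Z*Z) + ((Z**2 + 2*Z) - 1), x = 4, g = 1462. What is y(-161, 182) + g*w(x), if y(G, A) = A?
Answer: 80592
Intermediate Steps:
w(Z) = -1 + 2*Z + 3*Z**2 (w(Z) = (Z**2 + Z**2) + (-1 + Z**2 + 2*Z) = 2*Z**2 + (-1 + Z**2 + 2*Z) = -1 + 2*Z + 3*Z**2)
y(-161, 182) + g*w(x) = 182 + 1462*(-1 + 2*4 + 3*4**2) = 182 + 1462*(-1 + 8 + 3*16) = 182 + 1462*(-1 + 8 + 48) = 182 + 1462*55 = 182 + 80410 = 80592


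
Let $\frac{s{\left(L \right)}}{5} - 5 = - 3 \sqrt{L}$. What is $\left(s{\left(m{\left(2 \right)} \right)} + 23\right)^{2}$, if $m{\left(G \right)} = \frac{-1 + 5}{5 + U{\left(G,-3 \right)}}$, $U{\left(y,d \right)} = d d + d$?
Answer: $\frac{26244}{11} - \frac{2880 \sqrt{11}}{11} \approx 1517.5$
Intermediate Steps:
$U{\left(y,d \right)} = d + d^{2}$ ($U{\left(y,d \right)} = d^{2} + d = d + d^{2}$)
$m{\left(G \right)} = \frac{4}{11}$ ($m{\left(G \right)} = \frac{-1 + 5}{5 - 3 \left(1 - 3\right)} = \frac{4}{5 - -6} = \frac{4}{5 + 6} = \frac{4}{11}$)
$s{\left(L \right)} = 25 - 15 \sqrt{L}$ ($s{\left(L \right)} = 25 + 5 \left(- 3 \sqrt{L}\right) = 25 - 15 \sqrt{L}$)
$\left(s{\left(m{\left(2 \right)} \right)} + 23\right)^{2} = \left(\left(25 - 15 \sqrt{\frac{4}{11}}\right) + 23\right)^{2} = \left(\left(25 - 15 \frac{2 \sqrt{11}}{11}\right) + 23\right)^{2} = \left(\left(25 - \frac{30 \sqrt{11}}{11}\right) + 23\right)^{2} = \left(48 - \frac{30 \sqrt{11}}{11}\right)^{2}$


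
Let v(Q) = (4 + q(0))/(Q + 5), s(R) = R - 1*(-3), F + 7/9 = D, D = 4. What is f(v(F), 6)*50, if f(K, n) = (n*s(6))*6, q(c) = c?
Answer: 16200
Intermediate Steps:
F = 29/9 (F = -7/9 + 4 = 29/9 ≈ 3.2222)
s(R) = 3 + R (s(R) = R + 3 = 3 + R)
v(Q) = 4/(5 + Q) (v(Q) = (4 + 0)/(Q + 5) = 4/(5 + Q))
f(K, n) = 54*n (f(K, n) = (n*(3 + 6))*6 = (n*9)*6 = (9*n)*6 = 54*n)
f(v(F), 6)*50 = (54*6)*50 = 324*50 = 16200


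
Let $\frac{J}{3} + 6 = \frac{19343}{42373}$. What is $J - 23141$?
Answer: $- \frac{981258278}{42373} \approx -23158.0$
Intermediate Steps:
$J = - \frac{704685}{42373}$ ($J = -18 + 3 \cdot \frac{19343}{42373} = -18 + \frac{58029}{42373} = - \frac{704685}{42373} \approx -16.631$)
$J - 23141 = - \frac{704685}{42373} - 23141 = - \frac{981258278}{42373}$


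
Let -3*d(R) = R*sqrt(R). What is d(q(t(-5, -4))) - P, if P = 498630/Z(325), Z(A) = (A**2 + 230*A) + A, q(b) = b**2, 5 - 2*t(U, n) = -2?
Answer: -3697361/216840 ≈ -17.051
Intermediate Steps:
t(U, n) = 7/2 (t(U, n) = 5/2 - 1/2*(-2) = 5/2 + 1 = 7/2)
d(R) = -R**(3/2)/3 (d(R) = -R*sqrt(R)/3 = -R**(3/2)/3)
Z(A) = A**2 + 231*A
P = 49863/18070 (P = 498630/((325*(231 + 325))) = 498630/((325*556)) = 498630/180700 = 498630*(1/180700) = 49863/18070 ≈ 2.7594)
d(q(t(-5, -4))) - P = -((7/2)**2)**(3/2)/3 - 1*49863/18070 = -(49/4)**(3/2)/3 - 49863/18070 = -1/3*343/8 - 49863/18070 = -343/24 - 49863/18070 = -3697361/216840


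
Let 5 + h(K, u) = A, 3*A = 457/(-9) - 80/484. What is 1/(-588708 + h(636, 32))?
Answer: -3267/1923380848 ≈ -1.6986e-6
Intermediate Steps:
A = -55477/3267 (A = (457/(-9) - 80/484)/3 = (457*(-⅑) - 80*1/484)/3 = (-457/9 - 20/121)/3 = (⅓)*(-55477/1089) = -55477/3267 ≈ -16.981)
h(K, u) = -71812/3267 (h(K, u) = -5 - 55477/3267 = -71812/3267)
1/(-588708 + h(636, 32)) = 1/(-588708 - 71812/3267) = 1/(-1923380848/3267) = -3267/1923380848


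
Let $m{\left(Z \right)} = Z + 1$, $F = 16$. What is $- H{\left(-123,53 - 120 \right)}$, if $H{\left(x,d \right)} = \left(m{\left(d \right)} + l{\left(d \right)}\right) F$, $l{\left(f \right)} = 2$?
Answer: $1024$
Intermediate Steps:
$m{\left(Z \right)} = 1 + Z$
$H{\left(x,d \right)} = 48 + 16 d$ ($H{\left(x,d \right)} = \left(\left(1 + d\right) + 2\right) 16 = \left(3 + d\right) 16 = 48 + 16 d$)
$- H{\left(-123,53 - 120 \right)} = - (48 + 16 \left(53 - 120\right)) = - (48 + 16 \left(-67\right)) = - (48 - 1072) = \left(-1\right) \left(-1024\right) = 1024$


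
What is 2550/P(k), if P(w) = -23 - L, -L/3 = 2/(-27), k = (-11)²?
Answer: -22950/209 ≈ -109.81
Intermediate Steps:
k = 121
L = 2/9 (L = -6/(-27) = -6*(-1)/27 = -3*(-2/27) = 2/9 ≈ 0.22222)
P(w) = -209/9 (P(w) = -23 - 1*2/9 = -23 - 2/9 = -209/9)
2550/P(k) = 2550/(-209/9) = 2550*(-9/209) = -22950/209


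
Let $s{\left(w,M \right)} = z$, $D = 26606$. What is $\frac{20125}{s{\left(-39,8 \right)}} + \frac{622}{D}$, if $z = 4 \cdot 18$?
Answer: $\frac{267745267}{957816} \approx 279.54$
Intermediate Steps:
$z = 72$
$s{\left(w,M \right)} = 72$
$\frac{20125}{s{\left(-39,8 \right)}} + \frac{622}{D} = \frac{20125}{72} + \frac{622}{26606} = 20125 \cdot \frac{1}{72} + 622 \cdot \frac{1}{26606} = \frac{20125}{72} + \frac{311}{13303} = \frac{267745267}{957816}$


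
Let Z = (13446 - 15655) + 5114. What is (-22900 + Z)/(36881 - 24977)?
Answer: -215/128 ≈ -1.6797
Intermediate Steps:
Z = 2905 (Z = -2209 + 5114 = 2905)
(-22900 + Z)/(36881 - 24977) = (-22900 + 2905)/(36881 - 24977) = -19995/11904 = -19995*1/11904 = -215/128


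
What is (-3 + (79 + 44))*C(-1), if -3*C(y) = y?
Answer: 40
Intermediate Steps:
C(y) = -y/3
(-3 + (79 + 44))*C(-1) = (-3 + (79 + 44))*(-⅓*(-1)) = (-3 + 123)*(⅓) = 120*(⅓) = 40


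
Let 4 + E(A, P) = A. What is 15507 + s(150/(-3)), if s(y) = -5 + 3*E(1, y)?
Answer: 15493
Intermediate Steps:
E(A, P) = -4 + A
s(y) = -14 (s(y) = -5 + 3*(-4 + 1) = -5 + 3*(-3) = -5 - 9 = -14)
15507 + s(150/(-3)) = 15507 - 14 = 15493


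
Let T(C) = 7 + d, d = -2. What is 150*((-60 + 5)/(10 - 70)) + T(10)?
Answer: 285/2 ≈ 142.50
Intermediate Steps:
T(C) = 5 (T(C) = 7 - 2 = 5)
150*((-60 + 5)/(10 - 70)) + T(10) = 150*((-60 + 5)/(10 - 70)) + 5 = 150*(-55/(-60)) + 5 = 150*(-55*(-1/60)) + 5 = 150*(11/12) + 5 = 275/2 + 5 = 285/2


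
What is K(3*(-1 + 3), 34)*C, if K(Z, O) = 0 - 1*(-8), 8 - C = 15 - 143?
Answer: 1088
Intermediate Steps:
C = 136 (C = 8 - (15 - 143) = 8 - 1*(-128) = 8 + 128 = 136)
K(Z, O) = 8 (K(Z, O) = 0 + 8 = 8)
K(3*(-1 + 3), 34)*C = 8*136 = 1088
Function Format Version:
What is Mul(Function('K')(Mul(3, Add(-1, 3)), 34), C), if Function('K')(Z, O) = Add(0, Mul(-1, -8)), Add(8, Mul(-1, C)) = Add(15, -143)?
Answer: 1088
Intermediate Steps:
C = 136 (C = Add(8, Mul(-1, Add(15, -143))) = Add(8, Mul(-1, -128)) = Add(8, 128) = 136)
Function('K')(Z, O) = 8 (Function('K')(Z, O) = Add(0, 8) = 8)
Mul(Function('K')(Mul(3, Add(-1, 3)), 34), C) = Mul(8, 136) = 1088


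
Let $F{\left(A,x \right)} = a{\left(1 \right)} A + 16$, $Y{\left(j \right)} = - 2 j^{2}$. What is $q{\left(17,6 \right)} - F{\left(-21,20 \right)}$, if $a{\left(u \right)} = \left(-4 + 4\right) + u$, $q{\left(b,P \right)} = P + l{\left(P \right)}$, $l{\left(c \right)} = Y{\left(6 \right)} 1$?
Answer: $-61$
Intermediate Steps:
$l{\left(c \right)} = -72$ ($l{\left(c \right)} = - 2 \cdot 6^{2} \cdot 1 = \left(-2\right) 36 \cdot 1 = \left(-72\right) 1 = -72$)
$q{\left(b,P \right)} = -72 + P$ ($q{\left(b,P \right)} = P - 72 = -72 + P$)
$a{\left(u \right)} = u$ ($a{\left(u \right)} = 0 + u = u$)
$F{\left(A,x \right)} = 16 + A$ ($F{\left(A,x \right)} = 1 A + 16 = A + 16 = 16 + A$)
$q{\left(17,6 \right)} - F{\left(-21,20 \right)} = \left(-72 + 6\right) - \left(16 - 21\right) = -66 - -5 = -66 + 5 = -61$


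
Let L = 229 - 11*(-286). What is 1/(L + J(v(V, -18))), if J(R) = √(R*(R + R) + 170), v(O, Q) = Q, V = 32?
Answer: 3375/11389807 - √818/11389807 ≈ 0.00029381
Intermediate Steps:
J(R) = √(170 + 2*R²) (J(R) = √(R*(2*R) + 170) = √(2*R² + 170) = √(170 + 2*R²))
L = 3375 (L = 229 + 3146 = 3375)
1/(L + J(v(V, -18))) = 1/(3375 + √(170 + 2*(-18)²)) = 1/(3375 + √(170 + 2*324)) = 1/(3375 + √(170 + 648)) = 1/(3375 + √818)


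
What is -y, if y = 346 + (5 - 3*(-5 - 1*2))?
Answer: -372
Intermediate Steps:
y = 372 (y = 346 + (5 - 3*(-5 - 2)) = 346 + (5 - 3*(-7)) = 346 + (5 + 21) = 346 + 26 = 372)
-y = -1*372 = -372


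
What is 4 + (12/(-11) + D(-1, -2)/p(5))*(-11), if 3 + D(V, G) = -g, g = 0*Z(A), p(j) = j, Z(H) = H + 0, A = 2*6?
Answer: 113/5 ≈ 22.600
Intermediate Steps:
A = 12
Z(H) = H
g = 0 (g = 0*12 = 0)
D(V, G) = -3 (D(V, G) = -3 - 1*0 = -3 + 0 = -3)
4 + (12/(-11) + D(-1, -2)/p(5))*(-11) = 4 + (12/(-11) - 3/5)*(-11) = 4 + (12*(-1/11) - 3*1/5)*(-11) = 4 + (-12/11 - 3/5)*(-11) = 4 - 93/55*(-11) = 4 + 93/5 = 113/5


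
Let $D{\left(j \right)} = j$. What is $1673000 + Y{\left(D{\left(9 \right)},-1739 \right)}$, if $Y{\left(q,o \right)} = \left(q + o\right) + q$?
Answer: $1671279$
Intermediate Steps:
$Y{\left(q,o \right)} = o + 2 q$ ($Y{\left(q,o \right)} = \left(o + q\right) + q = o + 2 q$)
$1673000 + Y{\left(D{\left(9 \right)},-1739 \right)} = 1673000 + \left(-1739 + 2 \cdot 9\right) = 1673000 + \left(-1739 + 18\right) = 1673000 - 1721 = 1671279$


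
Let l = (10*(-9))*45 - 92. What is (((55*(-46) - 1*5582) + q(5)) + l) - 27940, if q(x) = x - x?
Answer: -40194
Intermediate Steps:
q(x) = 0
l = -4142 (l = -90*45 - 92 = -4050 - 92 = -4142)
(((55*(-46) - 1*5582) + q(5)) + l) - 27940 = (((55*(-46) - 1*5582) + 0) - 4142) - 27940 = (((-2530 - 5582) + 0) - 4142) - 27940 = ((-8112 + 0) - 4142) - 27940 = (-8112 - 4142) - 27940 = -12254 - 27940 = -40194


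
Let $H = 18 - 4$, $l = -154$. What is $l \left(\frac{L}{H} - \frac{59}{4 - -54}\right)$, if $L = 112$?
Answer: $- \frac{31185}{29} \approx -1075.3$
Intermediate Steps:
$H = 14$ ($H = 18 - 4 = 14$)
$l \left(\frac{L}{H} - \frac{59}{4 - -54}\right) = - 154 \left(\frac{112}{14} - \frac{59}{4 - -54}\right) = - 154 \left(112 \cdot \frac{1}{14} - \frac{59}{4 + 54}\right) = - 154 \left(8 - \frac{59}{58}\right) = \left(-154\right) \frac{405}{58} = - \frac{31185}{29}$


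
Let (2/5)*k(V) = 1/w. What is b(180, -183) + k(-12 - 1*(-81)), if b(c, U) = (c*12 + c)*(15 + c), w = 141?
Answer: 128676605/282 ≈ 4.5630e+5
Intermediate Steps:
k(V) = 5/282 (k(V) = (5/2)/141 = (5/2)*(1/141) = 5/282)
b(c, U) = 13*c*(15 + c) (b(c, U) = (12*c + c)*(15 + c) = (13*c)*(15 + c) = 13*c*(15 + c))
b(180, -183) + k(-12 - 1*(-81)) = 13*180*(15 + 180) + 5/282 = 13*180*195 + 5/282 = 456300 + 5/282 = 128676605/282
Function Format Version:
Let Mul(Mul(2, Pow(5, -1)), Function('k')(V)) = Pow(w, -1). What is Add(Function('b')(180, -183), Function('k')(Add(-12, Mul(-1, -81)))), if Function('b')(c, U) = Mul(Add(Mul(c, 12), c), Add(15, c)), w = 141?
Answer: Rational(128676605, 282) ≈ 4.5630e+5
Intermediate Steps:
Function('k')(V) = Rational(5, 282) (Function('k')(V) = Mul(Rational(5, 2), Pow(141, -1)) = Mul(Rational(5, 2), Rational(1, 141)) = Rational(5, 282))
Function('b')(c, U) = Mul(13, c, Add(15, c)) (Function('b')(c, U) = Mul(Add(Mul(12, c), c), Add(15, c)) = Mul(Mul(13, c), Add(15, c)) = Mul(13, c, Add(15, c)))
Add(Function('b')(180, -183), Function('k')(Add(-12, Mul(-1, -81)))) = Add(Mul(13, 180, Add(15, 180)), Rational(5, 282)) = Add(Mul(13, 180, 195), Rational(5, 282)) = Add(456300, Rational(5, 282)) = Rational(128676605, 282)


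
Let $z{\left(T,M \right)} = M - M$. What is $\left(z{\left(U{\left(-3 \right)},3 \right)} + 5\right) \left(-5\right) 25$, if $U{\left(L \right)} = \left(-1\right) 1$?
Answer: $-625$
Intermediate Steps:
$U{\left(L \right)} = -1$
$z{\left(T,M \right)} = 0$
$\left(z{\left(U{\left(-3 \right)},3 \right)} + 5\right) \left(-5\right) 25 = \left(0 + 5\right) \left(-5\right) 25 = 5 \left(-5\right) 25 = \left(-25\right) 25 = -625$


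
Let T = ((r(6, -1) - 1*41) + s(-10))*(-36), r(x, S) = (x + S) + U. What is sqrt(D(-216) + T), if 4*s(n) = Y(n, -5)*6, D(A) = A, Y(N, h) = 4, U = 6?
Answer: 18*sqrt(2) ≈ 25.456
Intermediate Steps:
r(x, S) = 6 + S + x (r(x, S) = (x + S) + 6 = (S + x) + 6 = 6 + S + x)
s(n) = 6 (s(n) = (4*6)/4 = (1/4)*24 = 6)
T = 864 (T = (((6 - 1 + 6) - 1*41) + 6)*(-36) = ((11 - 41) + 6)*(-36) = (-30 + 6)*(-36) = -24*(-36) = 864)
sqrt(D(-216) + T) = sqrt(-216 + 864) = sqrt(648) = 18*sqrt(2)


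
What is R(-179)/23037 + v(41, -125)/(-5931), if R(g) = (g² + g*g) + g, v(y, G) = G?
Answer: 18185158/6506307 ≈ 2.7950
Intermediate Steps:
R(g) = g + 2*g² (R(g) = (g² + g²) + g = 2*g² + g = g + 2*g²)
R(-179)/23037 + v(41, -125)/(-5931) = -179*(1 + 2*(-179))/23037 - 125/(-5931) = -179*(1 - 358)*(1/23037) - 125*(-1/5931) = -179*(-357)*(1/23037) + 125/5931 = 63903*(1/23037) + 125/5931 = 3043/1097 + 125/5931 = 18185158/6506307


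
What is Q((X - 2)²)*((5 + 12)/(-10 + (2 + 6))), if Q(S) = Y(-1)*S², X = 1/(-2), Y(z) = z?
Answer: 10625/32 ≈ 332.03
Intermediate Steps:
X = -½ ≈ -0.50000
Q(S) = -S²
Q((X - 2)²)*((5 + 12)/(-10 + (2 + 6))) = (-((-½ - 2)²)²)*((5 + 12)/(-10 + (2 + 6))) = (-((-5/2)²)²)*(17/(-10 + 8)) = (-(25/4)²)*(17/(-2)) = (-1*625/16)*(17*(-½)) = -625/16*(-17/2) = 10625/32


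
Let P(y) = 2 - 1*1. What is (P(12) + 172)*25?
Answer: 4325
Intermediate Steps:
P(y) = 1 (P(y) = 2 - 1 = 1)
(P(12) + 172)*25 = (1 + 172)*25 = 173*25 = 4325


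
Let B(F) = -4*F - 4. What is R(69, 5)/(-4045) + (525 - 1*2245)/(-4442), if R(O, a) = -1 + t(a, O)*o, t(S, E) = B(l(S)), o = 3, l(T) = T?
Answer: 3640833/8983945 ≈ 0.40526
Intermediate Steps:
B(F) = -4 - 4*F
t(S, E) = -4 - 4*S
R(O, a) = -13 - 12*a (R(O, a) = -1 + (-4 - 4*a)*3 = -1 + (-12 - 12*a) = -13 - 12*a)
R(69, 5)/(-4045) + (525 - 1*2245)/(-4442) = (-13 - 12*5)/(-4045) + (525 - 1*2245)/(-4442) = (-13 - 60)*(-1/4045) + (525 - 2245)*(-1/4442) = -73*(-1/4045) - 1720*(-1/4442) = 73/4045 + 860/2221 = 3640833/8983945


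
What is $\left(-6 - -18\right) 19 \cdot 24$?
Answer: $5472$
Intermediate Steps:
$\left(-6 - -18\right) 19 \cdot 24 = \left(-6 + 18\right) 19 \cdot 24 = 12 \cdot 19 \cdot 24 = 228 \cdot 24 = 5472$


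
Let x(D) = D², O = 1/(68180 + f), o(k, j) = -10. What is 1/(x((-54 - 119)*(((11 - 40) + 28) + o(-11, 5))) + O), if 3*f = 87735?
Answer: 97425/352815771826 ≈ 2.7614e-7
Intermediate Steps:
f = 29245 (f = (⅓)*87735 = 29245)
O = 1/97425 (O = 1/(68180 + 29245) = 1/97425 ≈ 1.0264e-5)
1/(x((-54 - 119)*(((11 - 40) + 28) + o(-11, 5))) + O) = 1/(((-54 - 119)*(((11 - 40) + 28) - 10))² + 1/97425) = 1/((-173*((-29 + 28) - 10))² + 1/97425) = 1/((-173*(-1 - 10))² + 1/97425) = 1/((-173*(-11))² + 1/97425) = 1/(1903² + 1/97425) = 1/(3621409 + 1/97425) = 1/(352815771826/97425) = 97425/352815771826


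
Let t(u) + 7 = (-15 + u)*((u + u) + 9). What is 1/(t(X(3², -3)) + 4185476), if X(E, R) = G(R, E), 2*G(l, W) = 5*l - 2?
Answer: 1/4185657 ≈ 2.3891e-7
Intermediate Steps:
G(l, W) = -1 + 5*l/2 (G(l, W) = (5*l - 2)/2 = (-2 + 5*l)/2 = -1 + 5*l/2)
X(E, R) = -1 + 5*R/2
t(u) = -7 + (-15 + u)*(9 + 2*u) (t(u) = -7 + (-15 + u)*((u + u) + 9) = -7 + (-15 + u)*(2*u + 9) = -7 + (-15 + u)*(9 + 2*u))
1/(t(X(3², -3)) + 4185476) = 1/((-142 - 21*(-1 + (5/2)*(-3)) + 2*(-1 + (5/2)*(-3))²) + 4185476) = 1/((-142 - 21*(-1 - 15/2) + 2*(-1 - 15/2)²) + 4185476) = 1/((-142 - 21*(-17/2) + 2*(-17/2)²) + 4185476) = 1/((-142 + 357/2 + 2*(289/4)) + 4185476) = 1/((-142 + 357/2 + 289/2) + 4185476) = 1/(181 + 4185476) = 1/4185657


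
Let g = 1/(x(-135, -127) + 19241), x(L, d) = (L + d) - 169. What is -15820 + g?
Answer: -297574199/18810 ≈ -15820.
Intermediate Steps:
x(L, d) = -169 + L + d
g = 1/18810 (g = 1/((-169 - 135 - 127) + 19241) = 1/(-431 + 19241) = 1/18810 ≈ 5.3163e-5)
-15820 + g = -15820 + 1/18810 = -297574199/18810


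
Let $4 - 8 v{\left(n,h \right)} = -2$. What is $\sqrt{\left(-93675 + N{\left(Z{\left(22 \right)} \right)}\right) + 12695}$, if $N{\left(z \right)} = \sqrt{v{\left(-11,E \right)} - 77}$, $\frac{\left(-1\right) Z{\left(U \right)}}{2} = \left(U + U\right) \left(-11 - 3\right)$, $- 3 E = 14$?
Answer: $\frac{\sqrt{-323920 + 2 i \sqrt{305}}}{2} \approx 0.015343 + 284.57 i$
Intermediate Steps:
$E = - \frac{14}{3}$ ($E = \left(- \frac{1}{3}\right) 14 = - \frac{14}{3} \approx -4.6667$)
$v{\left(n,h \right)} = \frac{3}{4}$ ($v{\left(n,h \right)} = \frac{1}{2} - - \frac{1}{4} = \frac{1}{2} + \frac{1}{4} = \frac{3}{4}$)
$Z{\left(U \right)} = 56 U$ ($Z{\left(U \right)} = - 2 \left(U + U\right) \left(-11 - 3\right) = - 2 \cdot 2 U \left(-14\right) = - 2 \left(- 28 U\right) = 56 U$)
$N{\left(z \right)} = \frac{i \sqrt{305}}{2}$ ($N{\left(z \right)} = \sqrt{\frac{3}{4} - 77} = \sqrt{- \frac{305}{4}} = \frac{i \sqrt{305}}{2}$)
$\sqrt{\left(-93675 + N{\left(Z{\left(22 \right)} \right)}\right) + 12695} = \sqrt{\left(-93675 + \frac{i \sqrt{305}}{2}\right) + 12695} = \sqrt{-80980 + \frac{i \sqrt{305}}{2}}$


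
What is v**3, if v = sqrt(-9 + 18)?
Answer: 27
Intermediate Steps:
v = 3 (v = sqrt(9) = 3)
v**3 = 3**3 = 27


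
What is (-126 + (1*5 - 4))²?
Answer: 15625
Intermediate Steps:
(-126 + (1*5 - 4))² = (-126 + (5 - 4))² = (-126 + 1)² = (-125)² = 15625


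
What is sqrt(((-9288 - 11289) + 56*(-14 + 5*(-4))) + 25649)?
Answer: 12*sqrt(22) ≈ 56.285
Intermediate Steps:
sqrt(((-9288 - 11289) + 56*(-14 + 5*(-4))) + 25649) = sqrt((-20577 + 56*(-14 - 20)) + 25649) = sqrt((-20577 + 56*(-34)) + 25649) = sqrt((-20577 - 1904) + 25649) = sqrt(-22481 + 25649) = sqrt(3168) = 12*sqrt(22)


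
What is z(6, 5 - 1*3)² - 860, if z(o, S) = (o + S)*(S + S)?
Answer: 164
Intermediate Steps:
z(o, S) = 2*S*(S + o) (z(o, S) = (S + o)*(2*S) = 2*S*(S + o))
z(6, 5 - 1*3)² - 860 = (2*(5 - 1*3)*((5 - 1*3) + 6))² - 860 = (2*(5 - 3)*((5 - 3) + 6))² - 860 = (2*2*(2 + 6))² - 860 = (2*2*8)² - 860 = 32² - 860 = 1024 - 860 = 164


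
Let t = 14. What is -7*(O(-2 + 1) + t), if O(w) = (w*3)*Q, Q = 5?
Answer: 7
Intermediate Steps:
O(w) = 15*w (O(w) = (w*3)*5 = (3*w)*5 = 15*w)
-7*(O(-2 + 1) + t) = -7*(15*(-2 + 1) + 14) = -7*(15*(-1) + 14) = -7*(-15 + 14) = -7*(-1) = 7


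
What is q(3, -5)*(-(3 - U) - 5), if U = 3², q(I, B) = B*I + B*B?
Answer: 10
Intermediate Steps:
q(I, B) = B² + B*I (q(I, B) = B*I + B² = B² + B*I)
U = 9
q(3, -5)*(-(3 - U) - 5) = (-5*(-5 + 3))*(-(3 - 1*9) - 5) = (-5*(-2))*(-(3 - 9) - 5) = 10*(-1*(-6) - 5) = 10*(6 - 5) = 10*1 = 10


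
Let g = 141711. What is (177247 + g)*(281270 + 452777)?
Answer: 234130163026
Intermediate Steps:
(177247 + g)*(281270 + 452777) = (177247 + 141711)*(281270 + 452777) = 318958*734047 = 234130163026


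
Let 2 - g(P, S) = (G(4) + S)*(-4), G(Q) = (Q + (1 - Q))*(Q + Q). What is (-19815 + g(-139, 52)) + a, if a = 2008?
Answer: -17565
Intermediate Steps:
G(Q) = 2*Q (G(Q) = 1*(2*Q) = 2*Q)
g(P, S) = 34 + 4*S (g(P, S) = 2 - (2*4 + S)*(-4) = 2 - (8 + S)*(-4) = 2 - (-32 - 4*S) = 2 + (32 + 4*S) = 34 + 4*S)
(-19815 + g(-139, 52)) + a = (-19815 + (34 + 4*52)) + 2008 = (-19815 + (34 + 208)) + 2008 = (-19815 + 242) + 2008 = -19573 + 2008 = -17565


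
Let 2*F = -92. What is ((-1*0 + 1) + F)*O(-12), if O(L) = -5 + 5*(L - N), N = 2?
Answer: 3375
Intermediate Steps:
O(L) = -15 + 5*L (O(L) = -5 + 5*(L - 1*2) = -5 + 5*(L - 2) = -5 + 5*(-2 + L) = -5 + (-10 + 5*L) = -15 + 5*L)
F = -46 (F = (1/2)*(-92) = -46)
((-1*0 + 1) + F)*O(-12) = ((-1*0 + 1) - 46)*(-15 + 5*(-12)) = ((0 + 1) - 46)*(-15 - 60) = (1 - 46)*(-75) = -45*(-75) = 3375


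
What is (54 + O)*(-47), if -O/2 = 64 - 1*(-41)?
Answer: 7332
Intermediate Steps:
O = -210 (O = -2*(64 - 1*(-41)) = -2*(64 + 41) = -2*105 = -210)
(54 + O)*(-47) = (54 - 210)*(-47) = -156*(-47) = 7332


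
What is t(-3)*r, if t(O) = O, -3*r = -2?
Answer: -2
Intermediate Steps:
r = 2/3 (r = -1/3*(-2) = 2/3 ≈ 0.66667)
t(-3)*r = -3*2/3 = -2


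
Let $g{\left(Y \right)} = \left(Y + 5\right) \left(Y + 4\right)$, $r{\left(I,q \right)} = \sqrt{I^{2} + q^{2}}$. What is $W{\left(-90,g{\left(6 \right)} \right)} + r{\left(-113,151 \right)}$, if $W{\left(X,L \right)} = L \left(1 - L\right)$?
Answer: $-11990 + \sqrt{35570} \approx -11801.0$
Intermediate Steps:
$g{\left(Y \right)} = \left(4 + Y\right) \left(5 + Y\right)$ ($g{\left(Y \right)} = \left(5 + Y\right) \left(4 + Y\right) = \left(4 + Y\right) \left(5 + Y\right)$)
$W{\left(-90,g{\left(6 \right)} \right)} + r{\left(-113,151 \right)} = \left(20 + 6^{2} + 9 \cdot 6\right) \left(1 - \left(20 + 6^{2} + 9 \cdot 6\right)\right) + \sqrt{\left(-113\right)^{2} + 151^{2}} = \left(20 + 36 + 54\right) \left(1 - \left(20 + 36 + 54\right)\right) + \sqrt{12769 + 22801} = 110 \left(1 - 110\right) + \sqrt{35570} = 110 \left(-109\right) + \sqrt{35570} = -11990 + \sqrt{35570}$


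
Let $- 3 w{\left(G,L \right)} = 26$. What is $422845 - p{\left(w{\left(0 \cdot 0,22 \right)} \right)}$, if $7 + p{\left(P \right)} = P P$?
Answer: $\frac{3804992}{9} \approx 4.2278 \cdot 10^{5}$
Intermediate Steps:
$w{\left(G,L \right)} = - \frac{26}{3}$ ($w{\left(G,L \right)} = \left(- \frac{1}{3}\right) 26 = - \frac{26}{3}$)
$p{\left(P \right)} = -7 + P^{2}$ ($p{\left(P \right)} = -7 + P P = -7 + P^{2}$)
$422845 - p{\left(w{\left(0 \cdot 0,22 \right)} \right)} = 422845 - \left(-7 + \left(- \frac{26}{3}\right)^{2}\right) = 422845 - \left(-7 + \frac{676}{9}\right) = 422845 - \frac{613}{9} = \frac{3804992}{9}$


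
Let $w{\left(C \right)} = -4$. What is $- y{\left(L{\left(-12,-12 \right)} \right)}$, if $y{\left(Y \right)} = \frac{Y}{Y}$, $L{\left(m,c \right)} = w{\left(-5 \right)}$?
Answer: $-1$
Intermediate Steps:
$L{\left(m,c \right)} = -4$
$y{\left(Y \right)} = 1$
$- y{\left(L{\left(-12,-12 \right)} \right)} = \left(-1\right) 1 = -1$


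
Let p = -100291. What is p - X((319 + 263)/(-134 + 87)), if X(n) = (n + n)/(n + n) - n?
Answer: -4714306/47 ≈ -1.0030e+5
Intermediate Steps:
X(n) = 1 - n (X(n) = (2*n)/((2*n)) - n = (2*n)*(1/(2*n)) - n = 1 - n)
p - X((319 + 263)/(-134 + 87)) = -100291 - (1 - (319 + 263)/(-134 + 87)) = -100291 - (1 - 582/(-47)) = -100291 - (1 - 582*(-1)/47) = -100291 - (1 - 1*(-582/47)) = -100291 - (1 + 582/47) = -100291 - 1*629/47 = -100291 - 629/47 = -4714306/47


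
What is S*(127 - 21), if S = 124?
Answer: 13144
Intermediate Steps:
S*(127 - 21) = 124*(127 - 21) = 124*106 = 13144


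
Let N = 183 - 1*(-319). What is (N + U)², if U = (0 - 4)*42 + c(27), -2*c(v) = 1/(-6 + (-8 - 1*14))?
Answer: 349877025/3136 ≈ 1.1157e+5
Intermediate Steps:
c(v) = 1/56 (c(v) = -1/(2*(-6 + (-8 - 1*14))) = -1/(2*(-6 + (-8 - 14))) = -1/(2*(-6 - 22)) = -½/(-28) = -½*(-1/28) = 1/56)
N = 502 (N = 183 + 319 = 502)
U = -9407/56 (U = (0 - 4)*42 + 1/56 = -4*42 + 1/56 = -168 + 1/56 = -9407/56 ≈ -167.98)
(N + U)² = (502 - 9407/56)² = (18705/56)² = 349877025/3136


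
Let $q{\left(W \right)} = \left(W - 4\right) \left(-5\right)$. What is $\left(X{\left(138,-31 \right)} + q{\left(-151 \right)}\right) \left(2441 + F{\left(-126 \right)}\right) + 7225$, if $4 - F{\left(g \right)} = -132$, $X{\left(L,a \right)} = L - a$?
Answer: $2439913$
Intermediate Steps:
$F{\left(g \right)} = 136$ ($F{\left(g \right)} = 4 - -132 = 4 + 132 = 136$)
$q{\left(W \right)} = 20 - 5 W$ ($q{\left(W \right)} = \left(-4 + W\right) \left(-5\right) = 20 - 5 W$)
$\left(X{\left(138,-31 \right)} + q{\left(-151 \right)}\right) \left(2441 + F{\left(-126 \right)}\right) + 7225 = \left(\left(138 - -31\right) + \left(20 - -755\right)\right) \left(2441 + 136\right) + 7225 = \left(\left(138 + 31\right) + \left(20 + 755\right)\right) 2577 + 7225 = \left(169 + 775\right) 2577 + 7225 = 944 \cdot 2577 + 7225 = 2432688 + 7225 = 2439913$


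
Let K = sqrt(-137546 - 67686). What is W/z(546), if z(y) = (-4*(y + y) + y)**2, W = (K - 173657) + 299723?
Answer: 21011/2434614 + I*sqrt(12827)/3651921 ≈ 0.0086301 + 3.1013e-5*I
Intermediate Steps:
K = 4*I*sqrt(12827) (K = sqrt(-205232) = 4*I*sqrt(12827) ≈ 453.03*I)
W = 126066 + 4*I*sqrt(12827) (W = (4*I*sqrt(12827) - 173657) + 299723 = (-173657 + 4*I*sqrt(12827)) + 299723 = 126066 + 4*I*sqrt(12827) ≈ 1.2607e+5 + 453.03*I)
z(y) = 49*y**2 (z(y) = (-8*y + y)**2 = (-7*y)**2 = 49*y**2)
W/z(546) = (126066 + 4*I*sqrt(12827))/((49*546**2)) = (126066 + 4*I*sqrt(12827))/((49*298116)) = (126066 + 4*I*sqrt(12827))/14607684 = (126066 + 4*I*sqrt(12827))*(1/14607684) = 21011/2434614 + I*sqrt(12827)/3651921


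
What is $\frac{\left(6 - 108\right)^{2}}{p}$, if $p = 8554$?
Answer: $\frac{5202}{4277} \approx 1.2163$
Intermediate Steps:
$\frac{\left(6 - 108\right)^{2}}{p} = \frac{\left(6 - 108\right)^{2}}{8554} = \left(-102\right)^{2} \cdot \frac{1}{8554} = 10404 \cdot \frac{1}{8554} = \frac{5202}{4277}$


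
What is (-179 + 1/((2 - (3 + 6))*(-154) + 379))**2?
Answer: 68017683204/2122849 ≈ 32041.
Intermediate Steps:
(-179 + 1/((2 - (3 + 6))*(-154) + 379))**2 = (-179 + 1/((2 - 1*9)*(-154) + 379))**2 = (-179 + 1/((2 - 9)*(-154) + 379))**2 = (-179 + 1/(-7*(-154) + 379))**2 = (-179 + 1/(1078 + 379))**2 = (-179 + 1/1457)**2 = (-260802/1457)**2 = 68017683204/2122849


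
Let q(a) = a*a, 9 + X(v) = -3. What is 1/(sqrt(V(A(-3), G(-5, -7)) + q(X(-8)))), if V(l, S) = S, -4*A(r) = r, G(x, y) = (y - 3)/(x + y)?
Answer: sqrt(5214)/869 ≈ 0.083093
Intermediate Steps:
X(v) = -12 (X(v) = -9 - 3 = -12)
q(a) = a**2
G(x, y) = (-3 + y)/(x + y)
A(r) = -r/4
1/(sqrt(V(A(-3), G(-5, -7)) + q(X(-8)))) = 1/(sqrt((-3 - 7)/(-5 - 7) + (-12)**2)) = 1/(sqrt(-10/(-12) + 144)) = 1/(sqrt(-1/12*(-10) + 144)) = 1/(sqrt(5/6 + 144)) = 1/(sqrt(869/6)) = 1/(sqrt(5214)/6) = sqrt(5214)/869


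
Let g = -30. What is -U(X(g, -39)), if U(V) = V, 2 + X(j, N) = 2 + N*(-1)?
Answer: -39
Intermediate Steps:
X(j, N) = -N (X(j, N) = -2 + (2 + N*(-1)) = -2 + (2 - N) = -N)
-U(X(g, -39)) = -(-1)*(-39) = -1*39 = -39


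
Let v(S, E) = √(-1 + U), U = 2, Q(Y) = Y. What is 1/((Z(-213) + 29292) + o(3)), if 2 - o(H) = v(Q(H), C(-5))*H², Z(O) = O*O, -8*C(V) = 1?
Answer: 1/74654 ≈ 1.3395e-5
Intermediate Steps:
C(V) = -⅛ (C(V) = -⅛*1 = -⅛)
v(S, E) = 1 (v(S, E) = √(-1 + 2) = √1 = 1)
Z(O) = O²
o(H) = 2 - H²
1/((Z(-213) + 29292) + o(3)) = 1/(((-213)² + 29292) + (2 - 1*3²)) = 1/((45369 + 29292) + (2 - 1*9)) = 1/(74661 + (2 - 9)) = 1/(74661 - 7) = 1/74654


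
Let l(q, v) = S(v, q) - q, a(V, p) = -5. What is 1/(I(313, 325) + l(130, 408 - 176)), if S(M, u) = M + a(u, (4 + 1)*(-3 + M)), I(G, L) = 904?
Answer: 1/1001 ≈ 0.00099900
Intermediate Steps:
S(M, u) = -5 + M (S(M, u) = M - 5 = -5 + M)
l(q, v) = -5 + v - q (l(q, v) = (-5 + v) - q = -5 + v - q)
1/(I(313, 325) + l(130, 408 - 176)) = 1/(904 + (-5 + (408 - 176) - 1*130)) = 1/(904 + (-5 + 232 - 130)) = 1/(904 + 97) = 1/1001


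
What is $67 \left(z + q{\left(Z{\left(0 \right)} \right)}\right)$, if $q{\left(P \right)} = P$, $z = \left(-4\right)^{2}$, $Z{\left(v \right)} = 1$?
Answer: $1139$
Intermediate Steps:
$z = 16$
$67 \left(z + q{\left(Z{\left(0 \right)} \right)}\right) = 67 \left(16 + 1\right) = 67 \cdot 17 = 1139$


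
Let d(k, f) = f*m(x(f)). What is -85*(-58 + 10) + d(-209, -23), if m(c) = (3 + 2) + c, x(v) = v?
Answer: 4494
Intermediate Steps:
m(c) = 5 + c
d(k, f) = f*(5 + f)
-85*(-58 + 10) + d(-209, -23) = -85*(-58 + 10) - 23*(5 - 23) = -85*(-48) - 23*(-18) = 4080 + 414 = 4494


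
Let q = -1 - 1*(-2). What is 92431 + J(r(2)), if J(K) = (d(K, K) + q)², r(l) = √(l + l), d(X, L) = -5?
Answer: 92447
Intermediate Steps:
q = 1 (q = -1 + 2 = 1)
r(l) = √2*√l (r(l) = √(2*l) = √2*√l)
J(K) = 16 (J(K) = (-5 + 1)² = (-4)² = 16)
92431 + J(r(2)) = 92431 + 16 = 92447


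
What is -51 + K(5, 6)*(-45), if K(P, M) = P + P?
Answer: -501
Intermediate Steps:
K(P, M) = 2*P
-51 + K(5, 6)*(-45) = -51 + (2*5)*(-45) = -51 + 10*(-45) = -51 - 450 = -501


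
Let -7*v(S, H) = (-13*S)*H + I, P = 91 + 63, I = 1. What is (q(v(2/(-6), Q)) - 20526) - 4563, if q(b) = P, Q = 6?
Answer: -24935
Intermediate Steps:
P = 154
v(S, H) = -⅐ + 13*H*S/7 (v(S, H) = -((-13*S)*H + 1)/7 = -(-13*H*S + 1)/7 = -(1 - 13*H*S)/7 = -⅐ + 13*H*S/7)
q(b) = 154
(q(v(2/(-6), Q)) - 20526) - 4563 = (154 - 20526) - 4563 = -20372 - 4563 = -24935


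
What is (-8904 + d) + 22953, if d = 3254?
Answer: 17303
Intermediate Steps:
(-8904 + d) + 22953 = (-8904 + 3254) + 22953 = -5650 + 22953 = 17303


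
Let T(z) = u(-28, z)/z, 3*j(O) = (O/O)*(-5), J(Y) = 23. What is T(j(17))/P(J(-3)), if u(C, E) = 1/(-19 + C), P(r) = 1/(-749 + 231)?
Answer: -1554/235 ≈ -6.6128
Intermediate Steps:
P(r) = -1/518 (P(r) = 1/(-518) = -1/518)
j(O) = -5/3 (j(O) = ((O/O)*(-5))/3 = (1*(-5))/3 = (⅓)*(-5) = -5/3)
T(z) = -1/(47*z) (T(z) = 1/((-19 - 28)*z) = 1/((-47)*z) = -1/(47*z))
T(j(17))/P(J(-3)) = (-1/(47*(-5/3)))/(-1/518) = -1/47*(-⅗)*(-518) = (3/235)*(-518) = -1554/235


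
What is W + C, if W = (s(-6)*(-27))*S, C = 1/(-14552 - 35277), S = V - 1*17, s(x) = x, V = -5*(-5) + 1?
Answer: 72650681/49829 ≈ 1458.0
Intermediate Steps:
V = 26 (V = 25 + 1 = 26)
S = 9 (S = 26 - 1*17 = 26 - 17 = 9)
C = -1/49829 (C = 1/(-49829) = -1/49829 ≈ -2.0069e-5)
W = 1458 (W = -6*(-27)*9 = 162*9 = 1458)
W + C = 1458 - 1/49829 = 72650681/49829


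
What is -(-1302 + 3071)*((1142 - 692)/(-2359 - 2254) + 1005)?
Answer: -8200402935/4613 ≈ -1.7777e+6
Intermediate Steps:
-(-1302 + 3071)*((1142 - 692)/(-2359 - 2254) + 1005) = -1769*(450/(-4613) + 1005) = -1769*(450*(-1/4613) + 1005) = -1769*(-450/4613 + 1005) = -1769*4635615/4613 = -1*8200402935/4613 = -8200402935/4613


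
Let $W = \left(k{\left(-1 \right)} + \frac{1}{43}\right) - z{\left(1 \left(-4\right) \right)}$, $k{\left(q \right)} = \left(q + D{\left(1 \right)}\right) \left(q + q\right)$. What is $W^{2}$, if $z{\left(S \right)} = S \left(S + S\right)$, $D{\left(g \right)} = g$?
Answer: $\frac{1890625}{1849} \approx 1022.5$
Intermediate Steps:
$k{\left(q \right)} = 2 q \left(1 + q\right)$ ($k{\left(q \right)} = \left(q + 1\right) \left(q + q\right) = \left(1 + q\right) 2 q = 2 q \left(1 + q\right)$)
$z{\left(S \right)} = 2 S^{2}$ ($z{\left(S \right)} = S 2 S = 2 S^{2}$)
$W = - \frac{1375}{43}$ ($W = \left(2 \left(-1\right) \left(1 - 1\right) + \frac{1}{43}\right) - 2 \left(1 \left(-4\right)\right)^{2} = \left(2 \left(-1\right) 0 + \frac{1}{43}\right) - 2 \left(-4\right)^{2} = \left(0 + \frac{1}{43}\right) - 2 \cdot 16 = \frac{1}{43} - 32 = - \frac{1375}{43} \approx -31.977$)
$W^{2} = \left(- \frac{1375}{43}\right)^{2} = \frac{1890625}{1849}$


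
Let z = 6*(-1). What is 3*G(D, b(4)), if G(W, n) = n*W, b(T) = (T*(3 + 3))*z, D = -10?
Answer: 4320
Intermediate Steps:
z = -6
b(T) = -36*T (b(T) = (T*(3 + 3))*(-6) = (T*6)*(-6) = (6*T)*(-6) = -36*T)
G(W, n) = W*n
3*G(D, b(4)) = 3*(-(-360)*4) = 3*(-10*(-144)) = 3*1440 = 4320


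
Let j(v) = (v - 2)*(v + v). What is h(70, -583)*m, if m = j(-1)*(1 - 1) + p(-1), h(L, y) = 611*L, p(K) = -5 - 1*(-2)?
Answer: -128310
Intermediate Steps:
p(K) = -3 (p(K) = -5 + 2 = -3)
j(v) = 2*v*(-2 + v) (j(v) = (-2 + v)*(2*v) = 2*v*(-2 + v))
m = -3 (m = (2*(-1)*(-2 - 1))*(1 - 1) - 3 = (2*(-1)*(-3))*0 - 3 = 6*0 - 3 = 0 - 3 = -3)
h(70, -583)*m = (611*70)*(-3) = 42770*(-3) = -128310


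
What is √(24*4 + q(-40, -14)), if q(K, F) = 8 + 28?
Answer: 2*√33 ≈ 11.489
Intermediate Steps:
q(K, F) = 36
√(24*4 + q(-40, -14)) = √(24*4 + 36) = √(96 + 36) = √132 = 2*√33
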